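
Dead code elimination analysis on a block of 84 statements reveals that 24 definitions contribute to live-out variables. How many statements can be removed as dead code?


Dead code = total statements - live definitions
= 84 - 24 = 60

60


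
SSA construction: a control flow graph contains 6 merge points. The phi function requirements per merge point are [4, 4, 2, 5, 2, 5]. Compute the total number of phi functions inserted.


Total phi functions = sum of phi functions at each join node
= 4 + 4 + 2 + 5 + 2 + 5 = 22

22


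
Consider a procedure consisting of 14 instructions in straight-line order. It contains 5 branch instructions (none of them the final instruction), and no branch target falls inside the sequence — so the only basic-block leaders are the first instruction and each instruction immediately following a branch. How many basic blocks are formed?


With no in-sequence branch targets, the leaders are the first instruction plus the instruction after each branch.
Number of basic blocks = branches + 1
= 5 + 1 = 6

6


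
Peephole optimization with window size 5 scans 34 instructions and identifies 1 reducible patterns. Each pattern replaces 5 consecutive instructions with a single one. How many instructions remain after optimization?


Each match removes 4 instructions.
Total removed = 1 * 4 = 4
Remaining = 34 - 4 = 30

30


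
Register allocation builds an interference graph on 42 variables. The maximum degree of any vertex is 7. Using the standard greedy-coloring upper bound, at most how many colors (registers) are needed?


Greedy coloring never needs more than (max_degree + 1) colors: when coloring a vertex, at most max_degree neighbors are already colored.
Upper bound = 7 + 1 = 8

8


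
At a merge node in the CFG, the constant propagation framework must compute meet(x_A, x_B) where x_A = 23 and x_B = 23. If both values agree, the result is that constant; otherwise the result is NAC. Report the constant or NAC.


Meet operation: if both paths give the same constant, result is that constant; if they differ, result is NAC (not-a-constant).
Path A: 23, Path B: 23 -> equal
Result: constant -> 23

23


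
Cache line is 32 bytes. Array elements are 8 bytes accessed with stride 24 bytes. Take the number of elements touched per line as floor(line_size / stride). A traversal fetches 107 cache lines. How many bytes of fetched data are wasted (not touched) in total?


Elements per line = floor(32 / 24) = 1
Bytes used per line = 1 * 8 = 8
Wasted per line = 32 - 8 = 24
Total wasted = 24 * 107 = 2568

2568


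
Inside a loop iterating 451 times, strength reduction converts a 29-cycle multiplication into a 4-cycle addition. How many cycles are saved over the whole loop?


Per-iteration saving = 29 - 4 = 25
Total saved = 451 * 25 = 11275

11275


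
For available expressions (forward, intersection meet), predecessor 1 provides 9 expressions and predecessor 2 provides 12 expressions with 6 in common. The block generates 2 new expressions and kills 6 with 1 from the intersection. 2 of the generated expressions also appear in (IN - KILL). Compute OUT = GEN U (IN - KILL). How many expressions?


IN = intersection of predecessors = 6
IN - KILL = 6 - 1 = 5
|OUT| = |GEN| + |IN - KILL| - |GEN ∩ (IN - KILL)| = 2 + 5 - 2 = 5

5


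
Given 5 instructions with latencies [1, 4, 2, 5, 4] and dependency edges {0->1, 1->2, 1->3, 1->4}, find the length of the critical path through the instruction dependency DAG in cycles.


Compute longest path through dependency graph: dist(Ik) = max over predecessors of dist + latency(Ik).
dist(I0) = latency 1 = 1
dist(I1) = dist(I0) + 4 = 1 + 4 = 5
dist(I2) = dist(I1) + 2 = 5 + 2 = 7
dist(I3) = dist(I1) + 5 = 5 + 5 = 10
dist(I4) = dist(I1) + 4 = 5 + 4 = 9
Critical path = max dist = 10

10


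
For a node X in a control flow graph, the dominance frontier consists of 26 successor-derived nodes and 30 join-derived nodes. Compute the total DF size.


DF(X) = direct successor contributions + join point contributions
= 26 + 30 = 56

56


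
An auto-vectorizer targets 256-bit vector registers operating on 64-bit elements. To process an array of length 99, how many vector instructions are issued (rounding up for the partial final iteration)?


Width = 256 / 64 = 4 elements per vector op
Iterations = ceil(99 / 4) = 25

25


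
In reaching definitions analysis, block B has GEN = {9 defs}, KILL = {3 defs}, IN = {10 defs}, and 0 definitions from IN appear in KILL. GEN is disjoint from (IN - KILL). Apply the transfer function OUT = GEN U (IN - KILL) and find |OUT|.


IN - KILL: 10 - 0 = 10 surviving definitions
OUT = GEN + surviving = 9 + 10 = 19

19


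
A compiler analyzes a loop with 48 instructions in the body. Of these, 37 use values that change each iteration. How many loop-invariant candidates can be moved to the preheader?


Invariant candidates = total - loop-dependent
= 48 - 37 = 11

11


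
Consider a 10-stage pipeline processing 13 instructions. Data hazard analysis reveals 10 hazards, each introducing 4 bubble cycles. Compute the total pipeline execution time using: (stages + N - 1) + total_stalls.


Base cycles = 10 + 13 - 1 = 22
Total stalls = 10 * 4 = 40
Total = 22 + 40 = 62

62


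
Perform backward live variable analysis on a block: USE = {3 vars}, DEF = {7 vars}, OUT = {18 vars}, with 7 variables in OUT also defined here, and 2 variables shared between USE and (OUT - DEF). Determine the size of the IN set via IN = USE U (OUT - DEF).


OUT - DEF: 18 - 7 = 11
|IN| = |USE| + |OUT - DEF| - |USE ∩ (OUT - DEF)| = 3 + 11 - 2 = 12

12


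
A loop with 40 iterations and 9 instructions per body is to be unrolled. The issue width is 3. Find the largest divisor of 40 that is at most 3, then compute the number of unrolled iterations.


Largest divisor of 40 <= 3 is 2
New iterations = 40 / 2 = 20

20


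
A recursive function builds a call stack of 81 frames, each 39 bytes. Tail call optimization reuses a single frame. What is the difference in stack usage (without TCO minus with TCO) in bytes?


Without TCO: 81 * 39 = 3159 bytes
With TCO: reuse 1 frame = 39 bytes
Savings = 3159 - 39 = 3120

3120


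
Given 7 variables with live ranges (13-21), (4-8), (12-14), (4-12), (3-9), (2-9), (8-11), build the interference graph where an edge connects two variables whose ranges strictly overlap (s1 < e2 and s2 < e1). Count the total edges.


Check all pairs for overlapping intervals.
Two intervals (s1,e1) and (s2,e2) overlap if s1 < e2 and s2 < e1.
v0 (13-21) vs v1..v6: overlaps v2 -> 1
v1 (4-8) vs v2..v6: overlaps v3, v4, v5 -> 3
v2 (12-14) vs v3..v6: overlaps none -> 0
v3 (4-12) vs v4..v6: overlaps v4, v5, v6 -> 3
v4 (3-9) vs v5..v6: overlaps v5, v6 -> 2
v5 (2-9) vs v6: overlaps v6 -> 1
Total overlapping pairs = 1 + 3 + 0 + 3 + 2 + 1 = 10

10


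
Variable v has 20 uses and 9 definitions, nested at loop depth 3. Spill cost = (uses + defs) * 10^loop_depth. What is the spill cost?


uses + defs = 20 + 9 = 29
10^3 = 1000
Spill cost = 29 * 1000 = 29000

29000


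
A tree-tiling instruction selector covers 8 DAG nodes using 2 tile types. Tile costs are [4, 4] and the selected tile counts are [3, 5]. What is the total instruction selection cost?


Total cost = sum(count_i * cost_i)
= 3*4 + 5*4
= 32

32


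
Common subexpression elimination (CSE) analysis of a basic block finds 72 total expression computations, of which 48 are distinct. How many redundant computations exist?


CSE count = total expressions - unique expressions
= 72 - 48 = 24

24


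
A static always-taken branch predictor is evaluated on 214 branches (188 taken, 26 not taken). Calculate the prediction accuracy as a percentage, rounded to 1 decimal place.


Predictor: always-taken
Correct predictions = 188
Accuracy = 188 / 214 * 100 = 87.9%

87.9


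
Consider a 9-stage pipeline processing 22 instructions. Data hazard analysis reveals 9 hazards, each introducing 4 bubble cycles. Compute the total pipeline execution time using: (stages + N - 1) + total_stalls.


Base cycles = 9 + 22 - 1 = 30
Total stalls = 9 * 4 = 36
Total = 30 + 36 = 66

66


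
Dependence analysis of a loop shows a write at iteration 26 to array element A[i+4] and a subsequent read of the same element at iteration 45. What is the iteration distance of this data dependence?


Distance = read iteration - write iteration
= 45 - 26 = 19

19


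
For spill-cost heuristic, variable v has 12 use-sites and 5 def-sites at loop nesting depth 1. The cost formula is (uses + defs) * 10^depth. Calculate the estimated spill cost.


uses + defs = 12 + 5 = 17
10^1 = 10
Spill cost = 17 * 10 = 170

170


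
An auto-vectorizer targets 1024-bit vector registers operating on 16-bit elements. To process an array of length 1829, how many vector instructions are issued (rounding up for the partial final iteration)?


Width = 1024 / 16 = 64 elements per vector op
Iterations = ceil(1829 / 64) = 29

29


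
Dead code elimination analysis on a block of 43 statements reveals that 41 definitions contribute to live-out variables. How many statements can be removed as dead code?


Dead code = total statements - live definitions
= 43 - 41 = 2

2


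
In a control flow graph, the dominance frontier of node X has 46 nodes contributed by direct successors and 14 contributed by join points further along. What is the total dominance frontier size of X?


DF(X) = direct successor contributions + join point contributions
= 46 + 14 = 60

60


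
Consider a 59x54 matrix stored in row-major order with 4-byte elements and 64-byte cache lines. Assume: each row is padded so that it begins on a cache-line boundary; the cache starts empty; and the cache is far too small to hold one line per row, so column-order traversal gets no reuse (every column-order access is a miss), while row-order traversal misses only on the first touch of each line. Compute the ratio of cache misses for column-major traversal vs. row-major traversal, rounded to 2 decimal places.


Each row occupies 54 * 4 = 216 bytes and starts on a line boundary, so it spans ceil(216 / 64) = 4 cache lines.
Row-major traversal misses (one per line touched): 59 * ceil(54 * 4 / 64) = 236
Column-major traversal misses (no reuse, every access misses): 59 * 54 = 3186
Ratio = 3186 / 236 = 13.5

13.5


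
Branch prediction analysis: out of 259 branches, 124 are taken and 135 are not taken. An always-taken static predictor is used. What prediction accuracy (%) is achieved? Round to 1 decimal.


Predictor: always-taken
Correct predictions = 124
Accuracy = 124 / 259 * 100 = 47.9%

47.9


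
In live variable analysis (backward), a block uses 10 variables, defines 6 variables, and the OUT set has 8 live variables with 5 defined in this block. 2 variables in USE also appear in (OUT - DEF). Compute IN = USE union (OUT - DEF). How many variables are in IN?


OUT - DEF: 8 - 5 = 3
|IN| = |USE| + |OUT - DEF| - |USE ∩ (OUT - DEF)| = 10 + 3 - 2 = 11

11


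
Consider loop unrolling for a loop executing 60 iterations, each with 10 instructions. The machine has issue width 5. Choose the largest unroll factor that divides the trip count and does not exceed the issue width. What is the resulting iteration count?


Largest divisor of 60 <= 5 is 5
New iterations = 60 / 5 = 12

12


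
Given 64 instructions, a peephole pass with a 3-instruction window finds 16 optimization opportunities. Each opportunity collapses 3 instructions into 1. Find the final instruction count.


Each match removes 2 instructions.
Total removed = 16 * 2 = 32
Remaining = 64 - 32 = 32

32


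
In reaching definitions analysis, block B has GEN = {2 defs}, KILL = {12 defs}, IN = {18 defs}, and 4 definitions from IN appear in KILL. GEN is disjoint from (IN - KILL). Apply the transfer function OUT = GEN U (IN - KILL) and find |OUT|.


IN - KILL: 18 - 4 = 14 surviving definitions
OUT = GEN + surviving = 2 + 14 = 16

16


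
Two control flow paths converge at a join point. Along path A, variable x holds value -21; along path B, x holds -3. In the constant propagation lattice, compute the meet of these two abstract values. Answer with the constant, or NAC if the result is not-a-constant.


Meet operation: if both paths give the same constant, result is that constant; if they differ, result is NAC (not-a-constant).
Path A: -21, Path B: -3 -> differ
Result: not-a-constant -> NAC

NAC


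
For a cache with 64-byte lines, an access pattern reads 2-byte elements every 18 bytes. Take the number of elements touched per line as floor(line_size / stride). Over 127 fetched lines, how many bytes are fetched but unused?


Elements per line = floor(64 / 18) = 3
Bytes used per line = 3 * 2 = 6
Wasted per line = 64 - 6 = 58
Total wasted = 58 * 127 = 7366

7366


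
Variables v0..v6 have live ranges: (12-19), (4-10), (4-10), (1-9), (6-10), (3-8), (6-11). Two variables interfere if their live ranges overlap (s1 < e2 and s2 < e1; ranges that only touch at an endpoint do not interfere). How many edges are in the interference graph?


Check all pairs for overlapping intervals.
Two intervals (s1,e1) and (s2,e2) overlap if s1 < e2 and s2 < e1.
v0 (12-19) vs v1..v6: overlaps none -> 0
v1 (4-10) vs v2..v6: overlaps v2, v3, v4, v5, v6 -> 5
v2 (4-10) vs v3..v6: overlaps v3, v4, v5, v6 -> 4
v3 (1-9) vs v4..v6: overlaps v4, v5, v6 -> 3
v4 (6-10) vs v5..v6: overlaps v5, v6 -> 2
v5 (3-8) vs v6: overlaps v6 -> 1
Total overlapping pairs = 0 + 5 + 4 + 3 + 2 + 1 = 15

15


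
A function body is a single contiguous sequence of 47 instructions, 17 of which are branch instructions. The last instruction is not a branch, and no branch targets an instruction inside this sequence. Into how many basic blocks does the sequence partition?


With no in-sequence branch targets, the leaders are the first instruction plus the instruction after each branch.
Number of basic blocks = branches + 1
= 17 + 1 = 18

18


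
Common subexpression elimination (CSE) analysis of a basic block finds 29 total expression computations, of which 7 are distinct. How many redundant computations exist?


CSE count = total expressions - unique expressions
= 29 - 7 = 22

22


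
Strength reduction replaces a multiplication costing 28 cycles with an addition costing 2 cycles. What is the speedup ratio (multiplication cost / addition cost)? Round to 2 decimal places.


Ratio = mult_cost / add_cost = 28 / 2 = 14.0

14.0


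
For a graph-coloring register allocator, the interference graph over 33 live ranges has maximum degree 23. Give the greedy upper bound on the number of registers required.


Greedy coloring never needs more than (max_degree + 1) colors: when coloring a vertex, at most max_degree neighbors are already colored.
Upper bound = 23 + 1 = 24

24


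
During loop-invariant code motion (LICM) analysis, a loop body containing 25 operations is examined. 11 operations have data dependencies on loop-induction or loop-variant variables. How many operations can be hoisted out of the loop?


Invariant candidates = total - loop-dependent
= 25 - 11 = 14

14


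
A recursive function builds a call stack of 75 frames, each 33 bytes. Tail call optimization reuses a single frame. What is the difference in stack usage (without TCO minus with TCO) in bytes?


Without TCO: 75 * 33 = 2475 bytes
With TCO: reuse 1 frame = 33 bytes
Savings = 2475 - 33 = 2442

2442


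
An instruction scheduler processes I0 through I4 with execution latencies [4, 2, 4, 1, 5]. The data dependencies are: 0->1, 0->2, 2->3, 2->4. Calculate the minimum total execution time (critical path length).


Compute longest path through dependency graph: dist(Ik) = max over predecessors of dist + latency(Ik).
dist(I0) = latency 4 = 4
dist(I1) = dist(I0) + 2 = 4 + 2 = 6
dist(I2) = dist(I0) + 4 = 4 + 4 = 8
dist(I3) = dist(I2) + 1 = 8 + 1 = 9
dist(I4) = dist(I2) + 5 = 8 + 5 = 13
Critical path = max dist = 13

13


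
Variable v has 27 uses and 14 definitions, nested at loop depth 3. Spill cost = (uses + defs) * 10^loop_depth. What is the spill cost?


uses + defs = 27 + 14 = 41
10^3 = 1000
Spill cost = 41 * 1000 = 41000

41000


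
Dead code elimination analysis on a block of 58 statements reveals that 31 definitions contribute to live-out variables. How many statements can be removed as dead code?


Dead code = total statements - live definitions
= 58 - 31 = 27

27


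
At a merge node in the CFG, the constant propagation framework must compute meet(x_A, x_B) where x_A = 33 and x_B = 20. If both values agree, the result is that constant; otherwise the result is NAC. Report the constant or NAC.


Meet operation: if both paths give the same constant, result is that constant; if they differ, result is NAC (not-a-constant).
Path A: 33, Path B: 20 -> differ
Result: not-a-constant -> NAC

NAC


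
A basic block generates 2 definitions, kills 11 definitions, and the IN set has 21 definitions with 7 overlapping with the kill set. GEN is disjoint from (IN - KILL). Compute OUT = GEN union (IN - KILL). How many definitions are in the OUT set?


IN - KILL: 21 - 7 = 14 surviving definitions
OUT = GEN + surviving = 2 + 14 = 16

16


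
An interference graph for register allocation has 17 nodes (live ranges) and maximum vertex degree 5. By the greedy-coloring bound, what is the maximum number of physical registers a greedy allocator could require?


Greedy coloring never needs more than (max_degree + 1) colors: when coloring a vertex, at most max_degree neighbors are already colored.
Upper bound = 5 + 1 = 6

6


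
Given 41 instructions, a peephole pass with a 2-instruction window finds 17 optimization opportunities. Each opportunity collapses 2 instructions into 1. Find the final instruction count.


Each match removes 1 instructions.
Total removed = 17 * 1 = 17
Remaining = 41 - 17 = 24

24


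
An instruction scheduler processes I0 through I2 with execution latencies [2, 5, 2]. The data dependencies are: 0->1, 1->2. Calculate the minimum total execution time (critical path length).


Compute longest path through dependency graph: dist(Ik) = max over predecessors of dist + latency(Ik).
dist(I0) = latency 2 = 2
dist(I1) = dist(I0) + 5 = 2 + 5 = 7
dist(I2) = dist(I1) + 2 = 7 + 2 = 9
Critical path = max dist = 9

9


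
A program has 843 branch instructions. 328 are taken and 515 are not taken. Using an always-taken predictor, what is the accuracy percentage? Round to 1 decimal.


Predictor: always-taken
Correct predictions = 328
Accuracy = 328 / 843 * 100 = 38.9%

38.9


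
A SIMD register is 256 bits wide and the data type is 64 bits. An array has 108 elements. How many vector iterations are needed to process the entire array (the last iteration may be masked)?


Width = 256 / 64 = 4 elements per vector op
Iterations = ceil(108 / 4) = 27

27


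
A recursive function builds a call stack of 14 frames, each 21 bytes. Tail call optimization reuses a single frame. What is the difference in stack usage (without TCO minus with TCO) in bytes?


Without TCO: 14 * 21 = 294 bytes
With TCO: reuse 1 frame = 21 bytes
Savings = 294 - 21 = 273

273


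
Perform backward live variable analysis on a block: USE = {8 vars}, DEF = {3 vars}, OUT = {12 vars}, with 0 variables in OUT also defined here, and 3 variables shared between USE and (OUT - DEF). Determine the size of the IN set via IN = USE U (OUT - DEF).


OUT - DEF: 12 - 0 = 12
|IN| = |USE| + |OUT - DEF| - |USE ∩ (OUT - DEF)| = 8 + 12 - 3 = 17

17


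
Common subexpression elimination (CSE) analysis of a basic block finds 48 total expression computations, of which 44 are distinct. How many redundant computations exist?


CSE count = total expressions - unique expressions
= 48 - 44 = 4

4


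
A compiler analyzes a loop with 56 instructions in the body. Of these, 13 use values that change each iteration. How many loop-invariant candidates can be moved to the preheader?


Invariant candidates = total - loop-dependent
= 56 - 13 = 43

43


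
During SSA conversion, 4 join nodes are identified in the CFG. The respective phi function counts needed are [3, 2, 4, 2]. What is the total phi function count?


Total phi functions = sum of phi functions at each join node
= 3 + 2 + 4 + 2 = 11

11


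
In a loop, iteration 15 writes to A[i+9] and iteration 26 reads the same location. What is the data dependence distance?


Distance = read iteration - write iteration
= 26 - 15 = 11

11


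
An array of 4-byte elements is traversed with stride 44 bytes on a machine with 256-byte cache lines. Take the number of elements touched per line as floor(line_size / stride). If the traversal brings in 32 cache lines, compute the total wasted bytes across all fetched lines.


Elements per line = floor(256 / 44) = 5
Bytes used per line = 5 * 4 = 20
Wasted per line = 256 - 20 = 236
Total wasted = 236 * 32 = 7552

7552


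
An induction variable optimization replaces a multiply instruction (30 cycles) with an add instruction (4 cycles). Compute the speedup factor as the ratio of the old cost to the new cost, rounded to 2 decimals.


Ratio = mult_cost / add_cost = 30 / 4 = 7.5

7.5


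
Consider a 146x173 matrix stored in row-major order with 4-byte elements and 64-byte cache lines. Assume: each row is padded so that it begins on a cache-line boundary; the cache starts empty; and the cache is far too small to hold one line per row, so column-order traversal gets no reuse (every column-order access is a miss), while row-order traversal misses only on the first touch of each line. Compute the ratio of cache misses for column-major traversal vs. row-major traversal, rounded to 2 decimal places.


Each row occupies 173 * 4 = 692 bytes and starts on a line boundary, so it spans ceil(692 / 64) = 11 cache lines.
Row-major traversal misses (one per line touched): 146 * ceil(173 * 4 / 64) = 1606
Column-major traversal misses (no reuse, every access misses): 146 * 173 = 25258
Ratio = 25258 / 1606 = 15.73

15.73


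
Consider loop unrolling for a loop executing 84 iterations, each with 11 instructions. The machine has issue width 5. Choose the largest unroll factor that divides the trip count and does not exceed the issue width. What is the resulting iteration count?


Largest divisor of 84 <= 5 is 4
New iterations = 84 / 4 = 21

21


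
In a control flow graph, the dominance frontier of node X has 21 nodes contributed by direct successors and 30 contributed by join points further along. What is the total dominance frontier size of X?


DF(X) = direct successor contributions + join point contributions
= 21 + 30 = 51

51


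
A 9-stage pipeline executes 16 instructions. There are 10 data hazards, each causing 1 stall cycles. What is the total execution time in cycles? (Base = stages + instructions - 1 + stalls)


Base cycles = 9 + 16 - 1 = 24
Total stalls = 10 * 1 = 10
Total = 24 + 10 = 34

34


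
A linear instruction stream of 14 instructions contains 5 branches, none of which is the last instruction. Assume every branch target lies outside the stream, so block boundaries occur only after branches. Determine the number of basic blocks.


With no in-sequence branch targets, the leaders are the first instruction plus the instruction after each branch.
Number of basic blocks = branches + 1
= 5 + 1 = 6

6


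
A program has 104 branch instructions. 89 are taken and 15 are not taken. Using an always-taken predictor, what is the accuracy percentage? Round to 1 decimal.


Predictor: always-taken
Correct predictions = 89
Accuracy = 89 / 104 * 100 = 85.6%

85.6


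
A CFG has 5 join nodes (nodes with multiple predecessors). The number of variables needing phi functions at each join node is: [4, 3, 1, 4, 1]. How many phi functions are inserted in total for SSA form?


Total phi functions = sum of phi functions at each join node
= 4 + 3 + 1 + 4 + 1 = 13

13


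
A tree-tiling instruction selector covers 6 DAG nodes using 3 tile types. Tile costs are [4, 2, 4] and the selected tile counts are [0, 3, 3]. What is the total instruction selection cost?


Total cost = sum(count_i * cost_i)
= 0*4 + 3*2 + 3*4
= 18

18


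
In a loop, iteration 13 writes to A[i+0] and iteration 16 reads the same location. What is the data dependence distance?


Distance = read iteration - write iteration
= 16 - 13 = 3

3


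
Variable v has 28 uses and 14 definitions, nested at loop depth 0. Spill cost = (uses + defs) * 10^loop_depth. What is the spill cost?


uses + defs = 28 + 14 = 42
10^0 = 1
Spill cost = 42 * 1 = 42

42


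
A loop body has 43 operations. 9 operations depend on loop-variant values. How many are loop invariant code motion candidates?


Invariant candidates = total - loop-dependent
= 43 - 9 = 34

34


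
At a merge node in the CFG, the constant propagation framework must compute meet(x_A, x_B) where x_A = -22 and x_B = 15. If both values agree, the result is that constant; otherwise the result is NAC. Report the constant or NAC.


Meet operation: if both paths give the same constant, result is that constant; if they differ, result is NAC (not-a-constant).
Path A: -22, Path B: 15 -> differ
Result: not-a-constant -> NAC

NAC


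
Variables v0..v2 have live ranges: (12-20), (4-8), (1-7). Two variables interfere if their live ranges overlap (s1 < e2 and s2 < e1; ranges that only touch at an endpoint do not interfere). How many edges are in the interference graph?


Check all pairs for overlapping intervals.
Two intervals (s1,e1) and (s2,e2) overlap if s1 < e2 and s2 < e1.
v0 (12-20) vs v1..v2: overlaps none -> 0
v1 (4-8) vs v2: overlaps v2 -> 1
Total overlapping pairs = 0 + 1 = 1

1


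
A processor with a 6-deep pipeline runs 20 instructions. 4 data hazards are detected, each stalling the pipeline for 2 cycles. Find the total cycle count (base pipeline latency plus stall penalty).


Base cycles = 6 + 20 - 1 = 25
Total stalls = 4 * 2 = 8
Total = 25 + 8 = 33

33


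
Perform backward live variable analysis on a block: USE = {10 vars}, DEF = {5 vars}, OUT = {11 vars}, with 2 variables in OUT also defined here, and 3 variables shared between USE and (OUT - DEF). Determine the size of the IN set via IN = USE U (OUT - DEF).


OUT - DEF: 11 - 2 = 9
|IN| = |USE| + |OUT - DEF| - |USE ∩ (OUT - DEF)| = 10 + 9 - 3 = 16

16


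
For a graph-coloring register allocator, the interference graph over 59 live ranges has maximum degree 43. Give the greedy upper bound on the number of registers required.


Greedy coloring never needs more than (max_degree + 1) colors: when coloring a vertex, at most max_degree neighbors are already colored.
Upper bound = 43 + 1 = 44

44


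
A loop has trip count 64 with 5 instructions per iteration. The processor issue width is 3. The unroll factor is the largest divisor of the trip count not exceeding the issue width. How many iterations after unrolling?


Largest divisor of 64 <= 3 is 2
New iterations = 64 / 2 = 32

32


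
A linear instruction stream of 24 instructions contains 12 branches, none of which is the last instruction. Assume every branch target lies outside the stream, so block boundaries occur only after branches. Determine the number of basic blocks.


With no in-sequence branch targets, the leaders are the first instruction plus the instruction after each branch.
Number of basic blocks = branches + 1
= 12 + 1 = 13

13


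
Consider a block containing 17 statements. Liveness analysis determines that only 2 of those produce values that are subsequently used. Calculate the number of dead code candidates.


Dead code = total statements - live definitions
= 17 - 2 = 15

15


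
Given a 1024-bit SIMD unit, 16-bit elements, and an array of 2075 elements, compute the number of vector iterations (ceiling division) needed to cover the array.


Width = 1024 / 16 = 64 elements per vector op
Iterations = ceil(2075 / 64) = 33

33


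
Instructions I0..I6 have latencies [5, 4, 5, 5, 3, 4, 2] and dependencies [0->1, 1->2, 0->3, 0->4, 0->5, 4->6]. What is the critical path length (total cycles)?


Compute longest path through dependency graph: dist(Ik) = max over predecessors of dist + latency(Ik).
dist(I0) = latency 5 = 5
dist(I1) = dist(I0) + 4 = 5 + 4 = 9
dist(I2) = dist(I1) + 5 = 9 + 5 = 14
dist(I3) = dist(I0) + 5 = 5 + 5 = 10
dist(I4) = dist(I0) + 3 = 5 + 3 = 8
dist(I5) = dist(I0) + 4 = 5 + 4 = 9
dist(I6) = dist(I4) + 2 = 8 + 2 = 10
Critical path = max dist = 14

14


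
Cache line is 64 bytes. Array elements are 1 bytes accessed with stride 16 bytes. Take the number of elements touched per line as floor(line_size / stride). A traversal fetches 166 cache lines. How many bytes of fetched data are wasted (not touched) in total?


Elements per line = floor(64 / 16) = 4
Bytes used per line = 4 * 1 = 4
Wasted per line = 64 - 4 = 60
Total wasted = 60 * 166 = 9960

9960


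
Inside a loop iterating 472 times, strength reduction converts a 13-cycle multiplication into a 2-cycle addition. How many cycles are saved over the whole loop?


Per-iteration saving = 13 - 2 = 11
Total saved = 472 * 11 = 5192

5192


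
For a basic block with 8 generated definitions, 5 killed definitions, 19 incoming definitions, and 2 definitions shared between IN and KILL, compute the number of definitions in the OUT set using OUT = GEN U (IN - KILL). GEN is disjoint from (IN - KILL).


IN - KILL: 19 - 2 = 17 surviving definitions
OUT = GEN + surviving = 8 + 17 = 25

25


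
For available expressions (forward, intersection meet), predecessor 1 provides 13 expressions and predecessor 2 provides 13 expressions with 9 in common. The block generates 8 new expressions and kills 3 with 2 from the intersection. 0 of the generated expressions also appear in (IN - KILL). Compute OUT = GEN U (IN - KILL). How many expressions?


IN = intersection of predecessors = 9
IN - KILL = 9 - 2 = 7
|OUT| = |GEN| + |IN - KILL| - |GEN ∩ (IN - KILL)| = 8 + 7 - 0 = 15

15


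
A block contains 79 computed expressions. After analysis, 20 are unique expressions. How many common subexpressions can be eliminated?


CSE count = total expressions - unique expressions
= 79 - 20 = 59

59


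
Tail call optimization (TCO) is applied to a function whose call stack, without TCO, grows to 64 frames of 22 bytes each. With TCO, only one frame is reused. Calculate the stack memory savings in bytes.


Without TCO: 64 * 22 = 1408 bytes
With TCO: reuse 1 frame = 22 bytes
Savings = 1408 - 22 = 1386

1386


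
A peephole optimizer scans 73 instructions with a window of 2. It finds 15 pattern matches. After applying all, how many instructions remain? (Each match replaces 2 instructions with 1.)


Each match removes 1 instructions.
Total removed = 15 * 1 = 15
Remaining = 73 - 15 = 58

58


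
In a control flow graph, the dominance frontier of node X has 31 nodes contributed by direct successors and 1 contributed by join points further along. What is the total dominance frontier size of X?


DF(X) = direct successor contributions + join point contributions
= 31 + 1 = 32

32


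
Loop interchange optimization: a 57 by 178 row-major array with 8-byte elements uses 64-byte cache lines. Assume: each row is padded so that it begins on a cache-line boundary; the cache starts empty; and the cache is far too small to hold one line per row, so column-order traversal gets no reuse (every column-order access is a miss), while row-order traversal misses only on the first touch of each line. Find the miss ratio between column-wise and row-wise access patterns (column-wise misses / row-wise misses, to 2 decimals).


Each row occupies 178 * 8 = 1424 bytes and starts on a line boundary, so it spans ceil(1424 / 64) = 23 cache lines.
Row-major traversal misses (one per line touched): 57 * ceil(178 * 8 / 64) = 1311
Column-major traversal misses (no reuse, every access misses): 57 * 178 = 10146
Ratio = 10146 / 1311 = 7.74

7.74


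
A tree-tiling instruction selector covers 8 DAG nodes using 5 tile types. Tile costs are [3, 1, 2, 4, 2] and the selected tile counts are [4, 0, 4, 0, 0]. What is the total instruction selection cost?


Total cost = sum(count_i * cost_i)
= 4*3 + 0*1 + 4*2 + 0*4 + 0*2
= 20

20


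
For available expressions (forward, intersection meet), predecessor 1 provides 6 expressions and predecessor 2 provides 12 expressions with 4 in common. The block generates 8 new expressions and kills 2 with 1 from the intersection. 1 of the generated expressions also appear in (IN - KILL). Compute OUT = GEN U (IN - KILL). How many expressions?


IN = intersection of predecessors = 4
IN - KILL = 4 - 1 = 3
|OUT| = |GEN| + |IN - KILL| - |GEN ∩ (IN - KILL)| = 8 + 3 - 1 = 10

10


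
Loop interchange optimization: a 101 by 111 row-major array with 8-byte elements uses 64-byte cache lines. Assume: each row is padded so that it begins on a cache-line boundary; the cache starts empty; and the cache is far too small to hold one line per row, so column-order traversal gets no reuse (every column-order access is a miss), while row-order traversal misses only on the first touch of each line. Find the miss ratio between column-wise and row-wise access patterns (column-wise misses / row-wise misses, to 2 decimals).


Each row occupies 111 * 8 = 888 bytes and starts on a line boundary, so it spans ceil(888 / 64) = 14 cache lines.
Row-major traversal misses (one per line touched): 101 * ceil(111 * 8 / 64) = 1414
Column-major traversal misses (no reuse, every access misses): 101 * 111 = 11211
Ratio = 11211 / 1414 = 7.93

7.93


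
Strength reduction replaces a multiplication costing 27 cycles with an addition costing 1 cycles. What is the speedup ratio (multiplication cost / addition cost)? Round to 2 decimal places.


Ratio = mult_cost / add_cost = 27 / 1 = 27.0

27.0


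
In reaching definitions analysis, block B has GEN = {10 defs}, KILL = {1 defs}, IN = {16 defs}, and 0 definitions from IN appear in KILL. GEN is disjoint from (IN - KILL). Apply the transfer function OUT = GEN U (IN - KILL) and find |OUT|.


IN - KILL: 16 - 0 = 16 surviving definitions
OUT = GEN + surviving = 10 + 16 = 26

26


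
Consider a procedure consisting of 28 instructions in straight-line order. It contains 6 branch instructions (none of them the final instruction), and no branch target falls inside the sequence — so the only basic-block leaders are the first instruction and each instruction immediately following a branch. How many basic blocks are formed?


With no in-sequence branch targets, the leaders are the first instruction plus the instruction after each branch.
Number of basic blocks = branches + 1
= 6 + 1 = 7

7


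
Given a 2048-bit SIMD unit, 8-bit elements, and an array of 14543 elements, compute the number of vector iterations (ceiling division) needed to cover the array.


Width = 2048 / 8 = 256 elements per vector op
Iterations = ceil(14543 / 256) = 57

57


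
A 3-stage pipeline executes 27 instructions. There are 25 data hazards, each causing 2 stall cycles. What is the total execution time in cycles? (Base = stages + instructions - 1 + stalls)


Base cycles = 3 + 27 - 1 = 29
Total stalls = 25 * 2 = 50
Total = 29 + 50 = 79

79


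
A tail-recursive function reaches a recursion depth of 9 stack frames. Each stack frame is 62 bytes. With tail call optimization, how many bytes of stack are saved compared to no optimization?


Without TCO: 9 * 62 = 558 bytes
With TCO: reuse 1 frame = 62 bytes
Savings = 558 - 62 = 496

496


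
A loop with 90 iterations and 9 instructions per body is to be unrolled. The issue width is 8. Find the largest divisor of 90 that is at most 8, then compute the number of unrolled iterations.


Largest divisor of 90 <= 8 is 6
New iterations = 90 / 6 = 15

15


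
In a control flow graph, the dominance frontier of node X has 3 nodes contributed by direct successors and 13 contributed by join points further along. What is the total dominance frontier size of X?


DF(X) = direct successor contributions + join point contributions
= 3 + 13 = 16

16


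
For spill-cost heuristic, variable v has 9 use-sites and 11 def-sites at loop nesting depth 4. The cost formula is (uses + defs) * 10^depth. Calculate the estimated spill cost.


uses + defs = 9 + 11 = 20
10^4 = 10000
Spill cost = 20 * 10000 = 200000

200000


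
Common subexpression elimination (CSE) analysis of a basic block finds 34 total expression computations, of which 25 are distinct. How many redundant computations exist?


CSE count = total expressions - unique expressions
= 34 - 25 = 9

9


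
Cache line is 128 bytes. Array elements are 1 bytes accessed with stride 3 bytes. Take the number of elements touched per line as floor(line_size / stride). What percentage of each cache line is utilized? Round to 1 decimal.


Elements per cache line = floor(128 / 3) = 42
Bytes used = 42 * 1 = 42
Utilization = 42 / 128 * 100 = 32.8%

32.8


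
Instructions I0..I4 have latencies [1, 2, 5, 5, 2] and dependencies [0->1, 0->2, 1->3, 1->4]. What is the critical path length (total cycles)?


Compute longest path through dependency graph: dist(Ik) = max over predecessors of dist + latency(Ik).
dist(I0) = latency 1 = 1
dist(I1) = dist(I0) + 2 = 1 + 2 = 3
dist(I2) = dist(I0) + 5 = 1 + 5 = 6
dist(I3) = dist(I1) + 5 = 3 + 5 = 8
dist(I4) = dist(I1) + 2 = 3 + 2 = 5
Critical path = max dist = 8

8


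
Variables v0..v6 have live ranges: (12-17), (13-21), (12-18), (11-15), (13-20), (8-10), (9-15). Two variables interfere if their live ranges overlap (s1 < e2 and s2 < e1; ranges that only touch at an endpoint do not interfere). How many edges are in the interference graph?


Check all pairs for overlapping intervals.
Two intervals (s1,e1) and (s2,e2) overlap if s1 < e2 and s2 < e1.
v0 (12-17) vs v1..v6: overlaps v1, v2, v3, v4, v6 -> 5
v1 (13-21) vs v2..v6: overlaps v2, v3, v4, v6 -> 4
v2 (12-18) vs v3..v6: overlaps v3, v4, v6 -> 3
v3 (11-15) vs v4..v6: overlaps v4, v6 -> 2
v4 (13-20) vs v5..v6: overlaps v6 -> 1
v5 (8-10) vs v6: overlaps v6 -> 1
Total overlapping pairs = 5 + 4 + 3 + 2 + 1 + 1 = 16

16


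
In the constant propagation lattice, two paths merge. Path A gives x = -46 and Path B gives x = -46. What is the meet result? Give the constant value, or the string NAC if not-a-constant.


Meet operation: if both paths give the same constant, result is that constant; if they differ, result is NAC (not-a-constant).
Path A: -46, Path B: -46 -> equal
Result: constant -> -46

-46


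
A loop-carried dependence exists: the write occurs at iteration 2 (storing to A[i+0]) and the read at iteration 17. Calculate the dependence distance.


Distance = read iteration - write iteration
= 17 - 2 = 15

15


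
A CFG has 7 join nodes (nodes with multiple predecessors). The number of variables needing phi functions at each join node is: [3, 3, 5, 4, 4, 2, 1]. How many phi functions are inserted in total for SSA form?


Total phi functions = sum of phi functions at each join node
= 3 + 3 + 5 + 4 + 4 + 2 + 1 = 22

22


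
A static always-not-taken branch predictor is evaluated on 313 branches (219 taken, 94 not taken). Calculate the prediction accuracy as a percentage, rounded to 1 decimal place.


Predictor: always-not-taken
Correct predictions = 94
Accuracy = 94 / 313 * 100 = 30.0%

30.0


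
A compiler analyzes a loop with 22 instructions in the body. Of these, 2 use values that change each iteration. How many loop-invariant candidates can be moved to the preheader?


Invariant candidates = total - loop-dependent
= 22 - 2 = 20

20


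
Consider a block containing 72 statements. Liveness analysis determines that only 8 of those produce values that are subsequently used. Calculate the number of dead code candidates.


Dead code = total statements - live definitions
= 72 - 8 = 64

64


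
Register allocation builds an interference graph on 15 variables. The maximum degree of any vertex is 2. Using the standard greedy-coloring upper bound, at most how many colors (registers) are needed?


Greedy coloring never needs more than (max_degree + 1) colors: when coloring a vertex, at most max_degree neighbors are already colored.
Upper bound = 2 + 1 = 3

3
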